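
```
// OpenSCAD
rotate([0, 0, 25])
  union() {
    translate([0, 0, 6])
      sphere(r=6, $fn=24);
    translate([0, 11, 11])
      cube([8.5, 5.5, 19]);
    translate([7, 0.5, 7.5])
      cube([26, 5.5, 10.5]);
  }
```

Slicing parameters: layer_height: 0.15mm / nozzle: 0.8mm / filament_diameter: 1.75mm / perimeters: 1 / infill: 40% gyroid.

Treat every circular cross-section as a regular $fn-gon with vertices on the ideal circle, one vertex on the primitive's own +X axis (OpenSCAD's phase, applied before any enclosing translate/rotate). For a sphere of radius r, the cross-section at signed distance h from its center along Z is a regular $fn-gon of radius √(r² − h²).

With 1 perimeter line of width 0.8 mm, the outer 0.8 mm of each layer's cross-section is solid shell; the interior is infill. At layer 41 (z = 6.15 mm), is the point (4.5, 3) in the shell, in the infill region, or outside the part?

shell

At z = 6.15 mm: the r=6 sphere contributes a regular 24-gon of circumradius √(6²−0.15²) = 5.998; the cube at (0, 11) does not reach this height (z outside [11, 30]); the cube at (7, 0.5) does not reach this height (z outside [7.5, 18]); Taking the union: only the r=6 sphere is present, so the union is just that shape — 1 connected region; (rotated 25° about Z; rotation is an isometry so areas/perimeters/island counts are preserved). Overall, the cross-section is a single solid region. Undo the 25° rotation: the query point maps to (5.346, 0.817) in the un-rotated model frame. The nearest boundary edge runs (6.00, 0.00)→(5.79, 1.55); distance from the point to it = 0.54 mm. The point is inside the cross-section, 0.54 mm from the nearest boundary — within the 0.8 mm shell band (1 × 0.8).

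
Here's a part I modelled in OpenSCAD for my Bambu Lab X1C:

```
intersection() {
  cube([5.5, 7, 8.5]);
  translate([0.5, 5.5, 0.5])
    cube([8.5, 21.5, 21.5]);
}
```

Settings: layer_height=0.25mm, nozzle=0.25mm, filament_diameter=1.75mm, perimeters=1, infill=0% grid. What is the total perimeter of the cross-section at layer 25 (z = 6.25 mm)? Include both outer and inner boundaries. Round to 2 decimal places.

13.00 mm

At z = 6.25 mm: the cube is present — its section is the full 5.5×7 rectangle (perimeter 25.00 mm); the 8.5×21.5 cube at (0.5, 5.5) contributes its full rectangle (perimeter 60.00 mm); Taking the intersection: the 8.5×21.5 cube at (0.5, 5.5) partially overlaps the 5.5×7 cube; clipping to the common part keeps 7.50 mm² — boundary = 13.00 mm. Overall, the cross-section is a single solid region. Total boundary length (outer) = 13.00 mm.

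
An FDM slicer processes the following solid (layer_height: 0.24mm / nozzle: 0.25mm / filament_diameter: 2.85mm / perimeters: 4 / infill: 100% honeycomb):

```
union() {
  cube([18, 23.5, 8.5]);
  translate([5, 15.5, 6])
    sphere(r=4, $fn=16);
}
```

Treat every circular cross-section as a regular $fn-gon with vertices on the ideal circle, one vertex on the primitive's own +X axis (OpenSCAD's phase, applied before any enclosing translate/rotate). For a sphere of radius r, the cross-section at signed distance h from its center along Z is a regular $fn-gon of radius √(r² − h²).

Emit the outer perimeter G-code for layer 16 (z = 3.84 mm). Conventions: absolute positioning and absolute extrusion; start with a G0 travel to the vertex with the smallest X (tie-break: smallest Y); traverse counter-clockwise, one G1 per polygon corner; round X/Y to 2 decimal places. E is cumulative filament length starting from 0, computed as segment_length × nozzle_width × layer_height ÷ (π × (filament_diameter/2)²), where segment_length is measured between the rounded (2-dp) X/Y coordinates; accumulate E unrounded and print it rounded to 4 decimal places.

G0 X0.00 Y0.00 Z3.84
G1 X18.00 Y0.00 E0.1693
G1 X18.00 Y23.50 E0.3903
G1 X0.00 Y23.50 E0.5596
G1 X0.00 Y0.00 E0.7806

At z = 3.84 mm: the 18×23.5 cube contributes its full rectangle; the sphere at (5, 15.5): section is a regular 16-gon, circumradius = √(r²−h²) = √(4²−2.16²) = 3.367; Merging all regions: the r=4 sphere at (5, 15.5) lies entirely inside the 18×23.5 cube, so the union is just the 18×23.5 cube — 1 connected region. The outline is a single polygon with 4 vertices. Extrusion per mm of travel: 0.25 × 0.24 / (π × 1.425²) = 0.009405. Accumulating E over each segment gives final E = 0.7806.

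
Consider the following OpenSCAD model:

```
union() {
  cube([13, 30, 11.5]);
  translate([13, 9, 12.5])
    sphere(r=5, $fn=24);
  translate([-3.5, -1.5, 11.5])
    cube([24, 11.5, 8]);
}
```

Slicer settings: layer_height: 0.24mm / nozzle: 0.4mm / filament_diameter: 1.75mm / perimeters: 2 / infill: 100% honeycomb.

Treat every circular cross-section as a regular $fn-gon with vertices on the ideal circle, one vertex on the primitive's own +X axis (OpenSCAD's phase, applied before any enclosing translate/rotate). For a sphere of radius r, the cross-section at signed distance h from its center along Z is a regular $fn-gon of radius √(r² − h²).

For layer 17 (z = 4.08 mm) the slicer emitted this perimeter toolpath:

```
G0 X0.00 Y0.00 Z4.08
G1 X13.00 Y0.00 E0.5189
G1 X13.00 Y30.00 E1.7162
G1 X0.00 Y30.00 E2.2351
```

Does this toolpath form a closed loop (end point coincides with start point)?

no

Start point (G0): (0.00, 0.00). End point (last G1): the path does not return to the start — open.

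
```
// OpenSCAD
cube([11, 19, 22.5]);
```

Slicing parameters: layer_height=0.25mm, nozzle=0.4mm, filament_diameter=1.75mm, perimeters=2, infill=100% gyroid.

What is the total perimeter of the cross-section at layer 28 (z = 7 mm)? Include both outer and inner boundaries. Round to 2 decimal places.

At z = 7 mm: the cube is present — its section is the full 11×19 rectangle (perimeter 60.00 mm). Overall, the cross-section is a single solid region. Total boundary length (outer) = 60.00 mm.

60.00 mm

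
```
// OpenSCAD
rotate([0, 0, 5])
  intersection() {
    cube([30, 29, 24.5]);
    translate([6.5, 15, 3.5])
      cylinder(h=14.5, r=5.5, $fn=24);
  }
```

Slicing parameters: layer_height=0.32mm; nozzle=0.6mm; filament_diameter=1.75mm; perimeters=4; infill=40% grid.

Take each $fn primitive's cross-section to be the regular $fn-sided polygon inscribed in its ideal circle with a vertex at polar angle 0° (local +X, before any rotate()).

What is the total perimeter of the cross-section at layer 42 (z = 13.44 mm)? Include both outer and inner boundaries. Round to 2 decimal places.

At z = 13.44 mm: the 30×29 cube contributes its full rectangle (perimeter 118.00 mm); the r=5.5 cylinder at (6.5, 15) contributes a regular 24-gon of circumradius 5.5 (perimeter = 2·24·5.500·sin(180°/24) = 34.46 mm); Keeping only the common overlap: the r=5.5 cylinder at (6.5, 15) lies inside the 30×29 cube, so the common part is the r=5.5 cylinder at (6.5, 15) itself — boundary = 34.46 mm; (whole slice rotated 5° about Z — lengths, areas and connectivity unchanged). Overall, the cross-section is a single solid region. Total boundary length (outer) = 34.46 mm.

34.46 mm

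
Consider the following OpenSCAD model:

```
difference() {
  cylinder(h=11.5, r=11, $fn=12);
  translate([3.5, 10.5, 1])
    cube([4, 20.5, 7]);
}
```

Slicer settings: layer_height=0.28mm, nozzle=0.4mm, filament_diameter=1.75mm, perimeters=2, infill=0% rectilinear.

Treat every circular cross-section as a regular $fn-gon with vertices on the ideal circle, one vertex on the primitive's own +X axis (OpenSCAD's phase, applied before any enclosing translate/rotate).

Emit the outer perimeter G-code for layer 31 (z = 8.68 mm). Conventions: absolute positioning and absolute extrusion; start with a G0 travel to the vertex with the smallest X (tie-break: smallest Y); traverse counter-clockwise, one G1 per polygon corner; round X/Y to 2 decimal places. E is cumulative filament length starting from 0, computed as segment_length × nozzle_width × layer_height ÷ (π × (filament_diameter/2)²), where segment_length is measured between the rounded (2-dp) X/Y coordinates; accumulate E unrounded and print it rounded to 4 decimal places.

At z = 8.68 mm: the r=11 cylinder contributes a regular 12-gon of circumradius 11; the cube at (3.5, 10.5) does not reach this height (z outside [1, 8]); Taking the first minus the rest: none of the subtracted shapes is present at this height, so the r=11 cylinder is unchanged — 1 connected region. The outline is a single polygon with 12 vertices. Extrusion per mm of travel: 0.4 × 0.28 / (π × 0.875²) = 0.046564. Accumulating E over each segment gives final E = 3.1823.

G0 X-11.00 Y0.00 Z8.68
G1 X-9.53 Y-5.50 E0.2651
G1 X-5.50 Y-9.53 E0.5305
G1 X0.00 Y-11.00 E0.7956
G1 X5.50 Y-9.53 E1.0607
G1 X9.53 Y-5.50 E1.3260
G1 X11.00 Y0.00 E1.5911
G1 X9.53 Y5.50 E1.8562
G1 X5.50 Y9.53 E2.1216
G1 X0.00 Y11.00 E2.3867
G1 X-5.50 Y9.53 E2.6518
G1 X-9.53 Y5.50 E2.9172
G1 X-11.00 Y0.00 E3.1823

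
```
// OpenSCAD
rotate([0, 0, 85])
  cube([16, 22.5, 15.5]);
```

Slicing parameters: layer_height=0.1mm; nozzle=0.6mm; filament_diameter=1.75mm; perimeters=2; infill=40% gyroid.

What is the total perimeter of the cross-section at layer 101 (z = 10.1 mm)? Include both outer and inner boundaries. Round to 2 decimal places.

At z = 10.1 mm: the cube is present — its section is the full 16×22.5 rectangle (perimeter 77.00 mm); (rotated 85° about Z; rotation is an isometry so areas/perimeters/island counts are preserved). Overall, the cross-section is a single solid region. Total boundary length (outer) = 77.00 mm.

77.00 mm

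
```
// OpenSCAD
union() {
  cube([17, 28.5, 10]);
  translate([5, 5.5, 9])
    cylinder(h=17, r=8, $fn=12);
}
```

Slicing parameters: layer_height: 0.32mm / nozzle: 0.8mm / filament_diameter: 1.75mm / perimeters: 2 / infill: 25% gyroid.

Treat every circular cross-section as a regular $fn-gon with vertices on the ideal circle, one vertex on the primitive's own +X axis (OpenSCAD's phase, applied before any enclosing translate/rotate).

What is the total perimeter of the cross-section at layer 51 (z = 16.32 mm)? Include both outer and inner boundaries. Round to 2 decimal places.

At z = 16.32 mm: the cube does not reach this height (z outside [0, 10]); the cylinder at (5, 5.5): section is a regular 12-gon, circumradius r=8 (perimeter = 2·12·8.000·sin(180°/12) = 49.69 mm); Combining (union): only the r=8 cylinder at (5, 5.5) is present, so the union is just that shape — boundary = 49.69 mm. Overall, the cross-section is a single solid region. Total boundary length (outer) = 49.69 mm.

49.69 mm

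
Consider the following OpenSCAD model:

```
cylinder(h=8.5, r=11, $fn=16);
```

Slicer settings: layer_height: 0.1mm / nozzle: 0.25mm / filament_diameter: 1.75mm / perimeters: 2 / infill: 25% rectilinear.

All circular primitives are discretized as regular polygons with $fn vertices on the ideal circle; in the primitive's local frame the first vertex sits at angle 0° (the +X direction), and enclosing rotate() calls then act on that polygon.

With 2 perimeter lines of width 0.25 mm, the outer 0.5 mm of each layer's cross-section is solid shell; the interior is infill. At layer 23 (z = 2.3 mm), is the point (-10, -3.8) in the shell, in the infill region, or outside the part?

shell

At z = 2.3 mm: the r=11 cylinder contributes a regular 16-gon of circumradius 11. Overall, the cross-section is a single solid region. The nearest boundary edge runs (-11.00, 0.00)→(-10.16, -4.21); distance from the point to it = 0.24 mm. The point is inside the cross-section, 0.24 mm from the nearest boundary — within the 0.5 mm shell band (2 × 0.25).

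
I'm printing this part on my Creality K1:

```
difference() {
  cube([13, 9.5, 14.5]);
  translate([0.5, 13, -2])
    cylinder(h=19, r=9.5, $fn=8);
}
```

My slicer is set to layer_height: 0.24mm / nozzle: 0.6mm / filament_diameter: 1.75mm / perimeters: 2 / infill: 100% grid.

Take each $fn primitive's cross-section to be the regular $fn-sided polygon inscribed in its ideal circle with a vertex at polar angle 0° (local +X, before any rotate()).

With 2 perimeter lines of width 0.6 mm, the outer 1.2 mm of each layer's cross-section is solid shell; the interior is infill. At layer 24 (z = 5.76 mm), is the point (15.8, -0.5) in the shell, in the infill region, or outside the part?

outside

At z = 5.76 mm: the cube (footprint 13×9.5) is included at this height; the r=9.5 cylinder at (0.5, 13) contributes a regular 8-gon of circumradius 9.5; Subtracting the remaining from the first: starting from the 13×9.5 cube, the r=9.5 cylinder at (0.5, 13) partially overlaps it — only the 36.05 mm² overlap (of its 255.27 mm²) is removed, clipping the outline — 1 connected region. Overall, the cross-section is a single solid region. The nearest boundary edge runs (13.00, 9.50)→(13.00, 0.00); distance from the point to it = 2.84 mm. The point is not inside any of the regions above, so it lies outside the cross-section (2.84 mm from the nearest boundary).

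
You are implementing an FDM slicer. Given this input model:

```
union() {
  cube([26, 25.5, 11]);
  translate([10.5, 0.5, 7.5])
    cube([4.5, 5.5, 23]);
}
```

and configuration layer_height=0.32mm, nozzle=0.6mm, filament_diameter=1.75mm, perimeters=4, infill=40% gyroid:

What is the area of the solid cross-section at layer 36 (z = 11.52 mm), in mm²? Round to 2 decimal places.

At z = 11.52 mm: the cube is absent (z outside [0, 11]); the cube at (10.5, 0.5) is present — its section is the full 4.5×5.5 rectangle (area 24.75 mm²); Combining (union): only the 4.5×5.5 cube at (10.5, 0.5) is present, so the union is just that shape — area = 24.75 mm². Overall, the cross-section is a single solid region. Net area = 24.75 mm².

24.75 mm²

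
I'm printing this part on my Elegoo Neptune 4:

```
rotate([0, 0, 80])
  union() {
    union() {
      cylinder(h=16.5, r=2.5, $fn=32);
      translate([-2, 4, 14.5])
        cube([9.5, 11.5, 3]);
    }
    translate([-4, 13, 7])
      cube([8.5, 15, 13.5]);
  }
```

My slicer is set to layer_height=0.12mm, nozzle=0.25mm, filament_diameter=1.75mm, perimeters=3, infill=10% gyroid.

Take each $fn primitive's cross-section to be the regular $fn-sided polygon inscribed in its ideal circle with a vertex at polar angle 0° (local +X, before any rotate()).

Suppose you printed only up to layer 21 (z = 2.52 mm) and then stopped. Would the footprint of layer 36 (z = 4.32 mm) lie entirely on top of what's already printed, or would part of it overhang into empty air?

Compare the two slices. At z = 2.52: the r=2.5 cylinder gives a regular 32-gon of circumradius 2.5 (constant along its height) (area = (32/2)·2.500²·sin(360°/32) = 19.51 mm²); the cube at (-2, 4) is not intersected at this z (z outside [14.5, 17.5]); Merging all regions: only the r=2.5 cylinder is present, so the union is just that shape — area = 19.51 mm²; the cube at (-4, 13) does not reach this height (z outside [7, 20.5]); Combining (union): only that combined region is present, so the union is just that shape — area = 19.51 mm²; (rotated 80° about Z; rotation is an isometry so areas/perimeters/island counts are preserved). At z = 4.32: the r=2.5 cylinder gives a regular 32-gon of circumradius 2.5 (constant along its height) (area = (32/2)·2.500²·sin(360°/32) = 19.51 mm²); the cube at (-2, 4) is absent (z outside [14.5, 17.5]); Combining (union): only the r=2.5 cylinder is present, so the union is just that shape — area = 19.51 mm²; the cube at (-4, 13) does not reach this height (z outside [7, 20.5]); Taking the union: only the result so far is present, so the union is just that shape — area = 19.51 mm²; (whole slice rotated 80° about Z — lengths, areas and connectivity unchanged). Checking containment: the cross-section at z = 4.32 is a subset of the cross-section at z = 2.52.

entirely on top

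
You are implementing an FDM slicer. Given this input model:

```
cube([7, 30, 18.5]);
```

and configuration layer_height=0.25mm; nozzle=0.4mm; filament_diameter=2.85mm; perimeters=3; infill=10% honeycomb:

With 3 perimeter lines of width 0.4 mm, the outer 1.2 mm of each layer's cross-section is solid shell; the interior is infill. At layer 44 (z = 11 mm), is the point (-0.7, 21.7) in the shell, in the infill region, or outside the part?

outside

At z = 11 mm: the cube (footprint 7×30) is included at this height. Overall, the cross-section is a single solid region. The nearest boundary edge runs (0.00, 30.00)→(0.00, 0.00); distance from the point to it = 0.70 mm. The point is not inside any of the regions above, so it lies outside the cross-section (0.70 mm from the nearest boundary).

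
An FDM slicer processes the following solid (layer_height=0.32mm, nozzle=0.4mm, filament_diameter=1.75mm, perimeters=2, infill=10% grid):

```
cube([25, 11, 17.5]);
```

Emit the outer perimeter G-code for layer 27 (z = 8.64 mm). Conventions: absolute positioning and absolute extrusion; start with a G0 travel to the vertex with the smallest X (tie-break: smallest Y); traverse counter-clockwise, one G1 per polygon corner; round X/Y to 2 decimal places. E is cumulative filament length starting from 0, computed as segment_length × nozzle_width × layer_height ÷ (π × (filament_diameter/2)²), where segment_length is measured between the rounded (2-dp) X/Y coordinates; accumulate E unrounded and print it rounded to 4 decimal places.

At z = 8.64 mm: the cube is present — its section is the full 25×11 rectangle. The outline is a single polygon with 4 vertices. Extrusion per mm of travel: 0.4 × 0.32 / (π × 0.875²) = 0.053216. Accumulating E over each segment gives final E = 3.8316.

G0 X0.00 Y0.00 Z8.64
G1 X25.00 Y0.00 E1.3304
G1 X25.00 Y11.00 E1.9158
G1 X0.00 Y11.00 E3.2462
G1 X0.00 Y0.00 E3.8316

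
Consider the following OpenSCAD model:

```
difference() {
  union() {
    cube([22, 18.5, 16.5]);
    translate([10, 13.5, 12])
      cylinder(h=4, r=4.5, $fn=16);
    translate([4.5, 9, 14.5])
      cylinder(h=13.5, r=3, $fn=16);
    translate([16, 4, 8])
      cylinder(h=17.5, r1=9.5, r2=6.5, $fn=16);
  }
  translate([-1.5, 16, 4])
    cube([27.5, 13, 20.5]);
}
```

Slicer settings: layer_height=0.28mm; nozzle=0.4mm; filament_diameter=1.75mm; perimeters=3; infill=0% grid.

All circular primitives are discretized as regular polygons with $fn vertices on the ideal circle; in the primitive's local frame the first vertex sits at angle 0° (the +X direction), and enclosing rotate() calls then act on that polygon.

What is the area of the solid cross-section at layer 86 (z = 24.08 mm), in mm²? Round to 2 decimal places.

166.77 mm²

At z = 24.08 mm: the cube is absent (z outside [0, 16.5]); the cylinder at (10, 13.5) is absent (z outside [12, 16]); the cylinder at (4.5, 9): section is a regular 16-gon, circumradius r=3 (area = (16/2)·3.000²·sin(360°/16) = 27.55 mm²); the cone at (16, 4) contributes a regular 16-gon of circumradius 6.743 (interpolated between r1=9.5 and r2=6.5 at t=0.919) (area = (16/2)·6.743²·sin(360°/16) = 139.22 mm²); Merging all regions: the 2 present regions are separate (no shared area or edge), so areas and boundary lengths simply add and each stays a separate island — area = 166.77 mm²; the cube at (-1.5, 16) is present — its section is the full 27.5×13 rectangle (area 357.50 mm²); After the difference (first − rest): starting from the result so far (166.77 mm²), the 27.5×13 cube at (-1.5, 16) misses the remaining region (no effect) — area = 166.77 mm². Overall, the cross-section has 2 separate islands. Net area = 166.77 mm².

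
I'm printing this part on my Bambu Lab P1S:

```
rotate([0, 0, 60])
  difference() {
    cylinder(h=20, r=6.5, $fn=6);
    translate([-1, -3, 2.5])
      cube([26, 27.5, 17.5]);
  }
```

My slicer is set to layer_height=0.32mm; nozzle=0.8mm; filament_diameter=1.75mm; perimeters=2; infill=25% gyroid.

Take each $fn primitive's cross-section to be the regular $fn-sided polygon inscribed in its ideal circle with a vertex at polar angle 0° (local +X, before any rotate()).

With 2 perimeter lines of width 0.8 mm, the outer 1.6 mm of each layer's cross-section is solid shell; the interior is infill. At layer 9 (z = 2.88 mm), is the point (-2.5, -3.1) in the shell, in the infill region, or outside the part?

infill

At z = 2.88 mm: the r=6.5 cylinder gives a regular 6-gon of circumradius 6.5 (constant along its height); the cube at (-1, -3) (footprint 26×27.5) is included at this height; Subtracting the remaining from the first: starting from the r=6.5 cylinder, the 26×27.5 cube at (-1, -3) partially overlaps it — only the 52.97 mm² overlap (of its 715.00 mm²) is removed, clipping the outline — 1 connected region; (whole slice rotated 60° about Z — lengths, areas and connectivity unchanged). Overall, the cross-section is a single solid region. Undo the 60° rotation: the query point maps to (-3.935, 0.615) in the un-rotated model frame. The nearest boundary edge runs (-6.50, 0.00)→(-3.25, 5.63); distance from the point to it = 1.91 mm. The point is inside the cross-section and 1.91 mm from the nearest boundary — more than the 1.6 mm shell width (2 × 0.8), so it's in the infill interior.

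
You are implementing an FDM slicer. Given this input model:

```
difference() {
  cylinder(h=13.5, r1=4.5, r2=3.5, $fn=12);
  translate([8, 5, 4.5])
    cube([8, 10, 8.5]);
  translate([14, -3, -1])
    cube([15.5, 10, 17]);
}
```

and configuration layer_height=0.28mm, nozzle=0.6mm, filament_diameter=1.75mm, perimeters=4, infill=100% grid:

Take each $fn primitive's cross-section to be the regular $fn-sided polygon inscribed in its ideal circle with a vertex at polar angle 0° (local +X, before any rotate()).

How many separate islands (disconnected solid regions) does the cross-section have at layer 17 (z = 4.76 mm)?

At z = 4.76 mm: the cone (r1=4.5→r2=3.5) has section circumradius 4.147 here — a regular 12-gon; the cube at (8, 5) (footprint 8×10) is included at this height; the cube at (14, -3) (footprint 15.5×10) is included at this height; After the difference (first − rest): starting from the cone, the 8×10 cube at (8, 5) misses the remaining region (no effect); the 15.5×10 cube at (14, -3) misses the remaining region (no effect) — 1 connected region. Overall, the cross-section is a single solid region. Island count = 1.

1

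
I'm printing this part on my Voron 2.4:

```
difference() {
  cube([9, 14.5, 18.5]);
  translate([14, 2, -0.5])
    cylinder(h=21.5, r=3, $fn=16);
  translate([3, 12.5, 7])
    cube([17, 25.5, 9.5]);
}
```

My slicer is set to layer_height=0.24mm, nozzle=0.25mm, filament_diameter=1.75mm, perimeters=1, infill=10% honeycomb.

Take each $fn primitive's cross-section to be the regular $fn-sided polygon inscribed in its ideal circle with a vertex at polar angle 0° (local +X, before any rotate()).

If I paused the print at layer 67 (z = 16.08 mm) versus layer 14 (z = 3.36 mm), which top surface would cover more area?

layer 14 (z = 3.36 mm)

Layer 67 (z = 16.08): the cube is present — its section is the full 9×14.5 rectangle (area 130.50 mm²); the r=3 cylinder at (14, 2) gives a regular 16-gon of circumradius 3 (constant along its height) (area = (16/2)·3.000²·sin(360°/16) = 27.55 mm²); the cube at (3, 12.5) is present — its section is the full 17×25.5 rectangle (area 433.50 mm²); Taking the first minus the rest: starting from the 9×14.5 cube (130.50 mm²), the r=3 cylinder at (14, 2) misses the remaining region (no effect); the 17×25.5 cube at (3, 12.5) partially overlaps it — only the 12.00 mm² overlap (of its 433.50 mm²) is removed, clipping the outline — area = 118.50 mm². So its area = 118.50 mm². Layer 14 (z = 3.36): the 9×14.5 cube contributes its full rectangle (area 130.50 mm²); the cylinder at (14, 2): section is a regular 16-gon, circumradius r=3 (area = (16/2)·3.000²·sin(360°/16) = 27.55 mm²); the cube at (3, 12.5) is not intersected at this z (z outside [7, 16.5]); After the difference (first − rest): starting from the 9×14.5 cube (130.50 mm²), the r=3 cylinder at (14, 2) misses the remaining region (no effect) — area = 130.50 mm². So its area = 130.50 mm². Layer 14 is larger (130.50 vs 118.50 mm²).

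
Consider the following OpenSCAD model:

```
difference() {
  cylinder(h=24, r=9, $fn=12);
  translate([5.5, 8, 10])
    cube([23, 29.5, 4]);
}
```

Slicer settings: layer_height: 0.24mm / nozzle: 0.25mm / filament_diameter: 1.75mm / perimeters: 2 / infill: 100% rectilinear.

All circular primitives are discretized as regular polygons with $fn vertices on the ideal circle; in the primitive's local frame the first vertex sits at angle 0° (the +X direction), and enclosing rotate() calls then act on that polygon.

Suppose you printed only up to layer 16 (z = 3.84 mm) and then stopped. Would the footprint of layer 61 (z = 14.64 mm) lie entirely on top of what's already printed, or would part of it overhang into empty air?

Compare the two slices. At z = 3.84: the r=9 cylinder contributes a regular 12-gon of circumradius 9 (area = (12/2)·9.000²·sin(360°/12) = 243.00 mm²); the cube at (5.5, 8) is not intersected at this z (z outside [10, 14]); Taking the first minus the rest: none of the subtracted shapes is present at this height, so the r=9 cylinder is unchanged — area = 243.00 mm². At z = 14.64: the cylinder: section is a regular 12-gon, circumradius r=9 (area = (12/2)·9.000²·sin(360°/12) = 243.00 mm²); the cube at (5.5, 8) does not reach this height (z outside [10, 14]); Taking the first minus the rest: none of the subtracted shapes is present at this height, so the r=9 cylinder is unchanged — area = 243.00 mm². Checking containment: the cross-section at z = 14.64 is a subset of the cross-section at z = 3.84.

entirely on top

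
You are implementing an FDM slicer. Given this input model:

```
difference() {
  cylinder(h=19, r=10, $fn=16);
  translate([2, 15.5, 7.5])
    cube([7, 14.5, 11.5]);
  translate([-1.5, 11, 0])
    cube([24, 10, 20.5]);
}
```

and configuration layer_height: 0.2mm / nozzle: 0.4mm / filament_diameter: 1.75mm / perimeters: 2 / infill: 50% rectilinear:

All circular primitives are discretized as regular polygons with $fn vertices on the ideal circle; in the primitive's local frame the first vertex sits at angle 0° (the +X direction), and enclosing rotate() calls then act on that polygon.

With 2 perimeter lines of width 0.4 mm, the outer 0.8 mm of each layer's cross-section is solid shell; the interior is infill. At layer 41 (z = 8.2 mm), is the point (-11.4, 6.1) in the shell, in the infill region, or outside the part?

At z = 8.2 mm: the cylinder: section is a regular 16-gon, circumradius r=10; the 7×14.5 cube at (2, 15.5) contributes its full rectangle; the cube at (-1.5, 11) is present — its section is the full 24×10 rectangle; After the difference (first − rest): starting from the r=10 cylinder, the 7×14.5 cube at (2, 15.5) misses the remaining region (no effect); the 24×10 cube at (-1.5, 11) misses the remaining region (no effect) — 1 connected region. Overall, the cross-section is a single solid region. The nearest boundary edge runs (-9.24, 3.83)→(-7.07, 7.07); distance from the point to it = 3.06 mm. The point is not inside any of the regions above, so it lies outside the cross-section (3.06 mm from the nearest boundary).

outside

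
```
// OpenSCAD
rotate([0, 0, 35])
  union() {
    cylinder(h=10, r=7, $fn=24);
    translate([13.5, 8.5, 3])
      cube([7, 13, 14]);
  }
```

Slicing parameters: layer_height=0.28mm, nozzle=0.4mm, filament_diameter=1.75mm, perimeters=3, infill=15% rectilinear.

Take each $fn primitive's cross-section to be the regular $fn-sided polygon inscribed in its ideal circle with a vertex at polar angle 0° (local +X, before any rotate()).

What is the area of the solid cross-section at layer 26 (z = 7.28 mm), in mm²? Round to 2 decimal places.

At z = 7.28 mm: the r=7 cylinder contributes a regular 24-gon of circumradius 7 (area = (24/2)·7.000²·sin(360°/24) = 152.19 mm²); the 7×13 cube at (13.5, 8.5) contributes its full rectangle (area 91.00 mm²); Taking the union: the 2 present regions are separate (no shared area or edge), so areas and boundary lengths simply add and each stays a separate island — area = 243.19 mm²; (rotated 35° about Z; rotation is an isometry so areas/perimeters/island counts are preserved). Overall, the cross-section has 2 separate islands. Net area = 243.19 mm².

243.19 mm²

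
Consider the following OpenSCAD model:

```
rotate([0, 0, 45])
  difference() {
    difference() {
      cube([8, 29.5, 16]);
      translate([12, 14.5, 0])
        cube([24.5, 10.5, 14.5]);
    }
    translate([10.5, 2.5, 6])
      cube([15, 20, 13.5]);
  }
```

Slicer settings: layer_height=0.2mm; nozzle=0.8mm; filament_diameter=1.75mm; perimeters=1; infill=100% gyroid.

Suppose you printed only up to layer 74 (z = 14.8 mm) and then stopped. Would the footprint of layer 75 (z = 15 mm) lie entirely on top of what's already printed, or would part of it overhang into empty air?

entirely on top

Compare the two slices. At z = 14.8: the cube (footprint 8×29.5) is included at this height (area 236.00 mm²); the cube at (12, 14.5) is absent (z outside [0, 14.5]); Taking the first minus the rest: none of the subtracted shapes is present at this height, so the 8×29.5 cube is unchanged — area = 236.00 mm²; the 15×20 cube at (10.5, 2.5) contributes its full rectangle (area 300.00 mm²); After the difference (first − rest): starting from the result so far (236.00 mm²), the 15×20 cube at (10.5, 2.5) misses the remaining region (no effect) — area = 236.00 mm²; (rotated 45° about Z; rotation is an isometry so areas/perimeters/island counts are preserved). At z = 15: the cube is present — its section is the full 8×29.5 rectangle (area 236.00 mm²); the cube at (12, 14.5) does not reach this height (z outside [0, 14.5]); Taking the first minus the rest: none of the subtracted shapes is present at this height, so the 8×29.5 cube is unchanged — area = 236.00 mm²; the cube at (10.5, 2.5) is present — its section is the full 15×20 rectangle (area 300.00 mm²); Subtracting the remaining from the first: starting from that combined region (236.00 mm²), the 15×20 cube at (10.5, 2.5) misses the remaining region (no effect) — area = 236.00 mm²; (whole slice rotated 45° about Z — lengths, areas and connectivity unchanged). Checking containment: the cross-section at z = 15 is a subset of the cross-section at z = 14.8.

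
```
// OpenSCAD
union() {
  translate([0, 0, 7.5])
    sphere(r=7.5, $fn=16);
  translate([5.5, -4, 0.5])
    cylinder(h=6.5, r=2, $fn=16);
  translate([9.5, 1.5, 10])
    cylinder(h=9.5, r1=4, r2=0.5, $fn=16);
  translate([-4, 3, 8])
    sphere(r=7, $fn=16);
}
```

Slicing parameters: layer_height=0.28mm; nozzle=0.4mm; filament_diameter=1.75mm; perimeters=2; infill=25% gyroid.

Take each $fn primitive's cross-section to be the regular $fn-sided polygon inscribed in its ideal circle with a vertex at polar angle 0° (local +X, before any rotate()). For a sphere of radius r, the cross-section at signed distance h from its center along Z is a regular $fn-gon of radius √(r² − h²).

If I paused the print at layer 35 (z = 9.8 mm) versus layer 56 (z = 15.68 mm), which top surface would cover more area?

layer 35 (z = 9.8 mm)

Layer 35 (z = 9.8): the r=7.5 sphere contributes a regular 16-gon of circumradius √(7.5²−2.3²) = 7.139 (area = (16/2)·7.139²·sin(360°/16) = 156.01 mm²); the cylinder at (5.5, -4) does not reach this height (z outside [0.5, 7]); the cone at (9.5, 1.5) does not reach this height (z outside [10, 19.5]); the r=7 sphere at (-4, 3) slices to a regular 16-gon of circumradius 6.765 (√(r²−h²) with h=1.8 from center) (area = (16/2)·6.765²·sin(360°/16) = 140.09 mm²); Merging all regions: the regions partially overlap — summed areas 296.11 mm² minus the doubly-counted overlap 80.77 mm² gives 215.33 mm² — area = 215.33 mm². So its area = 215.33 mm². Layer 56 (z = 15.68): the sphere does not reach this height (|z−center|=8.180 > r=7.5); the cylinder at (5.5, -4) is absent (z outside [0.5, 7]); the cone at (9.5, 1.5): at t=0.598 of its height the radius interpolates to r₁+(r₂−r₁)t = 1.907, giving a regular 16-gon of that circumradius (area = (16/2)·1.907²·sin(360°/16) = 11.14 mm²); the sphere at (-4, 3) is not intersected at this z (|z−center|=7.680 > r=7); Taking the union: only the cone at (9.5, 1.5) is present, so the union is just that shape — area = 11.14 mm². So its area = 11.14 mm². Layer 35 is larger (215.33 vs 11.14 mm²).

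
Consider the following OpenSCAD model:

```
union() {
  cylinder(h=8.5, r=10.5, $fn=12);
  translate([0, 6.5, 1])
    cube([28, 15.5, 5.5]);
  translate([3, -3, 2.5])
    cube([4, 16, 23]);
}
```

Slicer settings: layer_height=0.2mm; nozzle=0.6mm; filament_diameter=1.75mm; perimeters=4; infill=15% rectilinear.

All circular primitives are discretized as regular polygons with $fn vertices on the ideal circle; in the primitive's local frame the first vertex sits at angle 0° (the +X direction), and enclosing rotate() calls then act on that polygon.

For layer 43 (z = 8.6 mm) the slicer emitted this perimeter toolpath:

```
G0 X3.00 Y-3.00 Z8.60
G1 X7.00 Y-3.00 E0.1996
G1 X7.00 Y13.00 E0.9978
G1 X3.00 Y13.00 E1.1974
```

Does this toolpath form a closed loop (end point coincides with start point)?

no

Start point (G0): (3.00, -3.00). End point (last G1): the path does not return to the start — open.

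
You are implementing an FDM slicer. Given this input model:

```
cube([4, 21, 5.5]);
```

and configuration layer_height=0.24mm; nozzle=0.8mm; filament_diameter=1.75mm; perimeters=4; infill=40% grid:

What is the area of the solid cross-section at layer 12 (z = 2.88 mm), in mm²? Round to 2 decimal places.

84.00 mm²

At z = 2.88 mm: the cube is present — its section is the full 4×21 rectangle (area 84.00 mm²). Overall, the cross-section is a single solid region. Net area = 84.00 mm².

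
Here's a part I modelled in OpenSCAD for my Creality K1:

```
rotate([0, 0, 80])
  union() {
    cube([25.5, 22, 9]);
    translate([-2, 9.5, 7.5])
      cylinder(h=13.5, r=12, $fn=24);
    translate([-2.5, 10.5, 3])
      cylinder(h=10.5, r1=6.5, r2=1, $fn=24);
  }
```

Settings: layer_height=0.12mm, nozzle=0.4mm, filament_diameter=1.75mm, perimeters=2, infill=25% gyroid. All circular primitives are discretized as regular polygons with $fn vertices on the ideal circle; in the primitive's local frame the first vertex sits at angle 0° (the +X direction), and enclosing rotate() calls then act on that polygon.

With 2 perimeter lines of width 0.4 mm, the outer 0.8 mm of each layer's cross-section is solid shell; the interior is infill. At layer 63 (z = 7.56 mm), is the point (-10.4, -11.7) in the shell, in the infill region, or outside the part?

At z = 7.56 mm: the cube is present — its section is the full 25.5×22 rectangle; the cylinder at (-2, 9.5): section is a regular 24-gon, circumradius r=12; the cone at (-2.5, 10.5): at t=0.434 of its height the radius interpolates to r₁+(r₂−r₁)t = 4.111, giving a regular 24-gon of that circumradius; Merging all regions: the regions partially overlap (shared area 221.42 mm²), so overlapping operands fuse into one piece — 1 connected region; (rotated 80° about Z; rotation is an isometry so areas/perimeters/island counts are preserved). Overall, the cross-section is a single solid region. Undo the 80° rotation: the query point maps to (-13.328, 8.210) in the un-rotated model frame. The nearest boundary edge runs (-13.59, 6.39)→(-14.00, 9.50); distance from the point to it = 0.50 mm. The point is inside the cross-section, 0.50 mm from the nearest boundary — within the 0.8 mm shell band (2 × 0.4).

shell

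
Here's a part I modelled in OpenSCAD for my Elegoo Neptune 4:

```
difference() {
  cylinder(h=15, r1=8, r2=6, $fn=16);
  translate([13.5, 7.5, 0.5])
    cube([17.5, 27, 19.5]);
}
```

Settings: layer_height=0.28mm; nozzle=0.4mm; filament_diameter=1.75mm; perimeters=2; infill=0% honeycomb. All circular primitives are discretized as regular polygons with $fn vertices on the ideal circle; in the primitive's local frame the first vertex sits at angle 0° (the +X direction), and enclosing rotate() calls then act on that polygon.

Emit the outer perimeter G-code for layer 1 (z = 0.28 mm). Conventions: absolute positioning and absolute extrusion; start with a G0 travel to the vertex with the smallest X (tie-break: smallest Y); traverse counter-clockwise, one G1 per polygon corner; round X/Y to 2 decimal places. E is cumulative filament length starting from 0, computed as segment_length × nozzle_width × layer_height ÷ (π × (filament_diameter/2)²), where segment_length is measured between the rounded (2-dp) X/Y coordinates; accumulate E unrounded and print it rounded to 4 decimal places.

At z = 0.28 mm: the cone contributes a regular 16-gon of circumradius 7.963 (interpolated between r1=8 and r2=6 at t=0.019); the cube at (13.5, 7.5) does not reach this height (z outside [0.5, 20]); After the difference (first − rest): none of the subtracted shapes is present at this height, so the cone is unchanged — 1 connected region. The outline is a single polygon with 16 vertices. Extrusion per mm of travel: 0.4 × 0.28 / (π × 0.875²) = 0.046564. Accumulating E over each segment gives final E = 2.3151.

G0 X-7.96 Y0.00 Z0.28
G1 X-7.36 Y-3.05 E0.1447
G1 X-5.63 Y-5.63 E0.2894
G1 X-3.05 Y-7.36 E0.4340
G1 X0.00 Y-7.96 E0.5788
G1 X3.05 Y-7.36 E0.7235
G1 X5.63 Y-5.63 E0.8682
G1 X7.36 Y-3.05 E1.0128
G1 X7.96 Y0.00 E1.1575
G1 X7.36 Y3.05 E1.3023
G1 X5.63 Y5.63 E1.4469
G1 X3.05 Y7.36 E1.5916
G1 X0.00 Y7.96 E1.7363
G1 X-3.05 Y7.36 E1.8811
G1 X-5.63 Y5.63 E2.0257
G1 X-7.36 Y3.05 E2.1703
G1 X-7.96 Y0.00 E2.3151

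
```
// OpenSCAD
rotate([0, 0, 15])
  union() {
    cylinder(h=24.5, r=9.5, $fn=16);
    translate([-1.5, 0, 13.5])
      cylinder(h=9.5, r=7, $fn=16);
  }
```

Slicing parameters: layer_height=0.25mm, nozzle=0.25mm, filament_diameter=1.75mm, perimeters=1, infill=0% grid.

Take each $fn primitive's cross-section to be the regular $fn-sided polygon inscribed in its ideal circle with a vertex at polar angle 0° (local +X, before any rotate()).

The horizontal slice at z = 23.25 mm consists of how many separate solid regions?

1

At z = 23.25 mm: the r=9.5 cylinder contributes a regular 16-gon of circumradius 9.5; the cylinder at (-1.5, 0) does not reach this height (z outside [13.5, 23]); Merging all regions: only the r=9.5 cylinder is present, so the union is just that shape — 1 connected region; (rotated 15° about Z; rotation is an isometry so areas/perimeters/island counts are preserved). The result has 1 disconnected region.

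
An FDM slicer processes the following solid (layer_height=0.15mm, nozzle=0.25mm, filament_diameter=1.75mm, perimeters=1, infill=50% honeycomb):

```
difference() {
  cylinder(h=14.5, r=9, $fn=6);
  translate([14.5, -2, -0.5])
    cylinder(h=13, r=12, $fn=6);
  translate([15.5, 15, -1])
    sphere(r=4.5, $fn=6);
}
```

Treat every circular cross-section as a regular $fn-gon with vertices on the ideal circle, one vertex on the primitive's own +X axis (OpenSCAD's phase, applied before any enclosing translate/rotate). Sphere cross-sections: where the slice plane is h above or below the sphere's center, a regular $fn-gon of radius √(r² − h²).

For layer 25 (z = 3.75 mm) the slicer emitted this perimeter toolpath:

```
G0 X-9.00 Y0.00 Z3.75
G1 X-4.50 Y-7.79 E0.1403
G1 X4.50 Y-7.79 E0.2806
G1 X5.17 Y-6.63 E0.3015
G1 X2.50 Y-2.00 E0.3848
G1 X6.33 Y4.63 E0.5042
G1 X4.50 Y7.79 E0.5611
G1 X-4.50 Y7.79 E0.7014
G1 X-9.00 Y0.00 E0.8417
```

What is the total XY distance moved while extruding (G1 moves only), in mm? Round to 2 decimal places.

53.99 mm

Sum the Euclidean lengths of each G1 segment: total = 53.99 mm.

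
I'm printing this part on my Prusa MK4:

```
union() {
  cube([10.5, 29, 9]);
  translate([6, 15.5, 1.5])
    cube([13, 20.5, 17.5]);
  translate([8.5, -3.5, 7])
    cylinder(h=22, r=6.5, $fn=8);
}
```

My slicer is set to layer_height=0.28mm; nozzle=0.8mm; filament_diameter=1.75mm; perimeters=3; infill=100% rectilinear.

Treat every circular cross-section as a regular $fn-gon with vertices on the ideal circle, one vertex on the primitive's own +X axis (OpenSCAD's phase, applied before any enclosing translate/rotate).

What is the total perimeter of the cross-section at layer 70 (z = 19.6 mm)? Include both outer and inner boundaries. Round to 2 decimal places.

At z = 19.6 mm: the cube is absent (z outside [0, 9]); the cube at (6, 15.5) is not intersected at this z (z outside [1.5, 19]); the r=6.5 cylinder at (8.5, -3.5) gives a regular 8-gon of circumradius 6.5 (constant along its height) (perimeter = 2·8·6.500·sin(180°/8) = 39.80 mm); Taking the union: only the r=6.5 cylinder at (8.5, -3.5) is present, so the union is just that shape — boundary = 39.80 mm. Overall, the cross-section is a single solid region. Total boundary length (outer) = 39.80 mm.

39.80 mm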